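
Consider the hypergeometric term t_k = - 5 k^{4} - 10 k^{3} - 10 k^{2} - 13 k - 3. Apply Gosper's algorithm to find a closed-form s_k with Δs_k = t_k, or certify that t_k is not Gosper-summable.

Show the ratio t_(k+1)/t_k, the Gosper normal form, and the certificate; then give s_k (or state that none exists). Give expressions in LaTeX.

s_k = k \left(- k^{4} - 4 k + 2\right)

r(k) = (5*k**4 + 30*k**3 + 70*k**2 + 83*k + 41)/(5*k**4 + 10*k**3 + 10*k**2 + 13*k + 3) after simplifying.
A = 1, B = 1, C = k**4 + 2*k**3 + 2*k**2 + 13*k/5 + 3/5.
Solve (1)·f(k+1) − (1)·f(k) = k**4 + 2*k**3 + 2*k**2 + 13*k/5 + 3/5.
Degrees (0,0,4) ⇒ d ≤ 5.
A polynomial solution: f(k) = k*(k**4 + 4*k - 2)/5.
So s_k = (B(k−1)f/C)·t_k = (k*(k**4 + 4*k - 2)/(5*k**4 + 10*k**3 + 10*k**2 + 13*k + 3))·t_k = k*(-k**4 - 4*k + 2).
Check: Δs_k = -5*k**4 - 10*k**3 - 10*k**2 - 13*k - 3. ✓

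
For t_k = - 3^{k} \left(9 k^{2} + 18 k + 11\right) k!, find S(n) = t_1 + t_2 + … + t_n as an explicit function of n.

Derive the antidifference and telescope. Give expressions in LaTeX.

S(n) = - 9 \cdot 3^{n} n^{2} n! - 21 \cdot 3^{n} n n! - 12 \cdot 3^{n} n! + 12

t_(k+1)/t_k = 3*(9*k**3 + 45*k**2 + 74*k + 38)/(9*k**2 + 18*k + 11).
Factor: A=3*k + 3; B=1; C=k**2 + 2*k + 11/9.
Solve (3*k + 3)·f(k+1) − (1)·f(k) = k**2 + 2*k + 11/9.
deg f ≤ 1 (via 1,0,2).
Match coefficients ⇒ f(k) = (3*k + 1)/9.
Get s_k = R·t_k = -3**k*(3*k + 1)*factorial(k) with R(k) = B(k−1)f(k)/C(k) = (3*k + 1)/(9*k**2 + 18*k + 11).
Δs = -3**k*(9*k**2 + 18*k + 11)*factorial(k), as required.
Σ_(k=1)^n t_k = s_(n+1) − s_(1) = (-3**(n + 1)*(3*n + 4)*factorial(n + 1)) − (-12), i.e. -9*3**n*n**2*factorial(n) - 21*3**n*n*factorial(n) - 12*3**n*factorial(n) + 12.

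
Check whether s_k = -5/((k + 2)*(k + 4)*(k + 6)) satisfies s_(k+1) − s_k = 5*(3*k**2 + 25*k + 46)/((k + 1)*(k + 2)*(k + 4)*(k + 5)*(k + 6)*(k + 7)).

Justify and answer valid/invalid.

s_(k+1) = -5/((k + 3)*(k + 5)*(k + 7))
s_(k+1) − s_k = 15*(k**2 + 9*k + 19)/(k**6 + 27*k**5 + 295*k**4 + 1665*k**3 + 5104*k**2 + 8028*k + 5040)
(s_(k+1) − s_k) − t_k = 5*(-4*k**2 - 37*k - 81)/(k**7 + 28*k**6 + 322*k**5 + 1960*k**4 + 6769*k**3 + 13132*k**2 + 13068*k + 5040)

Invalid: residual 5*(-4*k**2 - 37*k - 81)/(k**7 + 28*k**6 + 322*k**5 + 1960*k**4 + 6769*k**3 + 13132*k**2 + 13068*k + 5040) ≠ 0.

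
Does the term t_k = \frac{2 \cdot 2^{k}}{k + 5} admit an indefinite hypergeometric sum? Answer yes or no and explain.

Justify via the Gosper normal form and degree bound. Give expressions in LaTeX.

No; the degree bound rules out any f.

r(k) = 2*(k + 5)/(k + 6) after simplifying.
A = 2*k + 10, B = k + 6, C = 1.
Set up (2*k + 10)·f(k+1) − (k + 5)·f(k) − (1) = 0.
Degrees (1,1,0) ⇒ d ≤ -1.
Bound -1 < 0, so the key equation has no polynomial solution.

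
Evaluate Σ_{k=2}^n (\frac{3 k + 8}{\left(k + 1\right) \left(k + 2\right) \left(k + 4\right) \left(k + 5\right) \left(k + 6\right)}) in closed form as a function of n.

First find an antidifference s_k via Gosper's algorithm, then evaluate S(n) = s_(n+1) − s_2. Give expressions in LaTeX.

Compute t_(k+1)/t_k: get (k + 1)*(k + 4)*(3*k + 11)/((k + 3)*(k + 7)*(3*k + 8)).
Take A(k)=k + 1, B(k)=k + 7, C(k)=k**2 + 17*k/3 + 8.
Solve (k + 1)·f(k+1) − (k + 6)·f(k) = k**2 + 17*k/3 + 8.
Degrees (1,1,2) ⇒ d ≤ 5.
A polynomial solution: f(k) = k*(k + 2)*(k + 3)*(k**2 + 10*k + 29)/60.
Certificate R = B(k−1)f/C = k*(k + 2)*(k + 6)*(k**2 + 10*k + 29)/(20*(3*k + 8)) gives s_k = k*(k**2 + 10*k + 29)/(20*(k**3 + 10*k**2 + 29*k + 20)).
Check: Δs_k = (3*k + 8)/(k**5 + 18*k**4 + 121*k**3 + 372*k**2 + 508*k + 240). ✓
Evaluate: s_(n+1) = (n**3 + 13*n**2 + 52*n + 40)/(20*(n**3 + 13*n**2 + 52*n + 60)); subtract s_(2) = 53/1260 ⇒ S(n) = (n**3 + 13*n**2 + 52*n - 66)/(126*(n**3 + 13*n**2 + 52*n + 60)).

S(n) = \frac{n^{3} + 13 n^{2} + 52 n - 66}{126 \left(n^{3} + 13 n^{2} + 52 n + 60\right)}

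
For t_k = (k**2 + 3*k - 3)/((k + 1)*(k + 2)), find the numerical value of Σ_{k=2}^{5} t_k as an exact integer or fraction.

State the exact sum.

t_(k+1)/t_k = (k + 1)*(3*k + (k + 1)**2)/((k + 3)*(k**2 + 3*k - 3)).
Factor: A=k + 1; B=k + 3; C=k**2 + 3*k - 3.
Solve (k + 1)·f(k+1) − (k + 2)·f(k) = k**2 + 3*k - 3.
Bound: deg f ≤ 2.
Solving with deg f ≤ 2: f(k) = k*(k - 4).
Certificate R = B(k−1)f/C = k*(k - 4)*(k + 2)/(k**2 + 3*k - 3) gives s_k = k*(k - 4)/(k + 1).
s_(k+1) − s_k = (k**2 + 3*k - 3)/(k**2 + 3*k + 2) = t_k.
Evaluate s at k=6 and k=2: 12/7 and -4/3; difference 64/21.

Σ = 64/21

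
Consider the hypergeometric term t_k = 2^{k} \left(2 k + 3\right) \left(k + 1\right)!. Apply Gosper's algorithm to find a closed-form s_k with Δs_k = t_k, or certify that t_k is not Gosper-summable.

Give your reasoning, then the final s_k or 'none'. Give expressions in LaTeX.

s_k = 2^{k} \left(k + 1\right)!

Compute t_(k+1)/t_k: get 2*(k + 2)*(2*k + 5)/(2*k + 3).
A = 2*k + 4, B = 1, C = k + 3/2.
Solve (2*k + 4)·f(k+1) − (1)·f(k) = k + 3/2.
Bound: deg f ≤ 0.
A polynomial solution: f(k) = 1/2.
Then R = B(k−1)f/C = 1/(2*k + 3), so s_k = R(k)·t_k = 2**k*factorial(k + 1).
Δs = 2**k*(2*k + 3)*factorial(k + 1), as required.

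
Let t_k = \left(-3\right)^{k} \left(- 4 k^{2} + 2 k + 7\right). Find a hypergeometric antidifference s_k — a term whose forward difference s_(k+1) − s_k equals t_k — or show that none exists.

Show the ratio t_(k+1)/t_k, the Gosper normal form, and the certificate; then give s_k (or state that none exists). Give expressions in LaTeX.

Step 1: r(k) = 3*(-4*k**2 - 6*k + 5)/(4*k**2 - 2*k - 7).
Take A(k)=-3, B(k)=1, C(k)=k**2 - k/2 - 7/4.
Solve (-3)·f(k+1) − (1)·f(k) = k**2 - k/2 - 7/4.
Bound: deg f ≤ 2.
Match coefficients ⇒ f(k) = -(k**2 - 2*k - 1)/4.
Get s_k = R·t_k = (-3)**k*(k**2 - 2*k - 1) with R(k) = B(k−1)f(k)/C(k) = -(k**2 - 2*k - 1)/(4*k**2 - 2*k - 7).
s_(k+1) − s_k = (-3)**k*(-4*k**2 + 2*k + 7) = t_k.

s_k = \left(-3\right)^{k} \left(k^{2} - 2 k - 1\right)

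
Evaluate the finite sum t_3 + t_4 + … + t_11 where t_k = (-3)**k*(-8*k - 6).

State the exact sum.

r(k) = 3*(-4*k - 7)/(4*k + 3) after simplifying.
So A=-3 and B=1, with C=k + 3/4.
Need (-3)·f(k+1) − (1)·f(k) = k + 3/4.
d = 1 from the (0,0,1) case.
Solve for f: f(k) = -k/4 (degree 1 ≤ 1).
Get s_k = R·t_k = 2*(-3)**k*k with R(k) = B(k−1)f(k)/C(k) = -k/(4*k + 3).
Verify: (-3)**k*(-8*k - 6) matches t_k.
Telescoping: Σ = s_(12) − s_(3) = 12754584 − (-162) = 12754746.

Σ = 12754746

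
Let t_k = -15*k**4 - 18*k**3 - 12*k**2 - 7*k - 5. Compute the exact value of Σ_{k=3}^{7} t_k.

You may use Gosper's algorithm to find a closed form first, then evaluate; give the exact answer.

t_(k+1)/t_k = (15*k**4 + 78*k**3 + 156*k**2 + 145*k + 57)/(15*k**4 + 18*k**3 + 12*k**2 + 7*k + 5).
Factor: A=1; B=1; C=k**4 + 6*k**3/5 + 4*k**2/5 + 7*k/15 + 1/3.
Need (1)·f(k+1) − (1)·f(k) = k**4 + 6*k**3/5 + 4*k**2/5 + 7*k/15 + 1/3.
From deg A=0, deg B=0, deg C=4: d=5.
Coefficient equations give f(k) = k*(3*k**4 - 3*k**3 + 2*k + 3)/15.
Certificate R = B(k−1)f/C = k*(3*k**4 - 3*k**3 + 2*k + 3)/(15*k**4 + 18*k**3 + 12*k**2 + 7*k + 5) gives s_k = k*(-3*k**4 + 3*k**3 - 2*k - 3).
Verify: -15*k**4 - 18*k**3 - 12*k**2 - 7*k - 5 matches t_k.
Σ_(k=3)^(7) t_k = s_(8) − s_(3) = -86168 − (-513) = -85655.

Σ = -85655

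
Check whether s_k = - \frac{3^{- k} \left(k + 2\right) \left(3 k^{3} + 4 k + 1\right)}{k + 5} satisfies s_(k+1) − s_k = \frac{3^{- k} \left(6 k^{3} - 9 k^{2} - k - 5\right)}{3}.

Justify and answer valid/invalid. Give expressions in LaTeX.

s_(k+1) = -(k + 3)*(4*k + 3*(k + 1)**3 + 5)/(3*3**k*(k + 6))
s_(k+1) − s_k = (6*k**5 + 39*k**4 - 10*k**3 - 148*k**2 - 91*k - 84)/(3*3**k*(k**2 + 11*k + 30))
(s_(k+1) − s_k) − t_k = 2*(-3*k**4 - 15*k**3 + 23*k**2 - k + 11)/(3**k*(k**2 + 11*k + 30))

Invalid: residual \frac{2 \cdot 3^{- k} \left(- 3 k^{4} - 15 k^{3} + 23 k^{2} - k + 11\right)}{k^{2} + 11 k + 30} ≠ 0.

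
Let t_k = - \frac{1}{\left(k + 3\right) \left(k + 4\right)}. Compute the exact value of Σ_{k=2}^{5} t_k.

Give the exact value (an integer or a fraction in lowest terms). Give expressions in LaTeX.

The ratio is (k + 3)/(k + 5).
Factor: A=k + 3; B=k + 5; C=1.
Key eq: (k + 3)·f(k+1) = (k + 4)·f(k) + (1).
deg f ≤ 1 (via 1,1,0).
Solving with deg f ≤ 1: f(k) = k/3.
Get s_k = R·t_k = -k/(3*k + 9) with R(k) = B(k−1)f(k)/C(k) = k*(k + 4)/3.
s_(k+1) − s_k = -1/(k**2 + 7*k + 12) = t_k.
Evaluate s at k=6 and k=2: -2/9 and -2/15; difference -4/45.

Σ = -4/45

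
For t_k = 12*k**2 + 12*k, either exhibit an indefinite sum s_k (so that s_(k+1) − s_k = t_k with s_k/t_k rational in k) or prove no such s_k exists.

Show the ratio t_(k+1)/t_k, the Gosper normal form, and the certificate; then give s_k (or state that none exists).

Ratio r(k) = (k + 2)/k.
Normal form (A,B,C) = (1, 1, k**2 + k).
f must satisfy (1)·f(k+1) − (1)·f(k) = k**2 + k.
d = 3 from the (0,0,2) case.
A polynomial solution: f(k) = k*(k - 1)*(k + 1)/3.
Get s_k = R·t_k = 4*k*(k**2 - 1) with R(k) = B(k−1)f(k)/C(k) = (k - 1)/3.
s_(k+1) − s_k = 12*k*(k + 1) = t_k.

s_k = 4*k*(k**2 - 1)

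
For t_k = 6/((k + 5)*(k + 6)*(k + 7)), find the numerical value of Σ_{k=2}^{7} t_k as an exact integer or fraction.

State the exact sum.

Σ = 27/728

Step 1: r(k) = (k + 5)/(k + 8).
Gosper form: A/B · C(k+1)/C(k) with A=k + 5, B=k + 8, C=1.
Solve (k + 5)·f(k+1) − (k + 7)·f(k) = 1.
Bound: deg f ≤ 2.
Coefficient equations give f(k) = k*(k + 11)/60.
Certificate R = B(k−1)f/C = k*(k + 7)*(k + 11)/60 gives s_k = k*(k + 11)/(10*(k + 5)*(k + 6)).
Check: Δs_k = 6/(k**3 + 18*k**2 + 107*k + 210). ✓
Sum = s_(8) − s_(2); s_(8) = 38/455, s_(2) = 13/280 ⇒ 27/728.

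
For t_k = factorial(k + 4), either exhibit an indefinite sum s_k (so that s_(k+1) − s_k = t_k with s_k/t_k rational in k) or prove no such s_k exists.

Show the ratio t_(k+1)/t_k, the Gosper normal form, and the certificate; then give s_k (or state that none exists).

none — t_k is not Gosper-summable

Compute t_(k+1)/t_k: get k + 5.
Take A(k)=k + 5, B(k)=1, C(k)=1.
Set up (k + 5)·f(k+1) − (1)·f(k) − (1) = 0.
deg f ≤ -1 (via 1,0,0).
Negative degree bound (-1): no f exists, t_k not Gosper-summable.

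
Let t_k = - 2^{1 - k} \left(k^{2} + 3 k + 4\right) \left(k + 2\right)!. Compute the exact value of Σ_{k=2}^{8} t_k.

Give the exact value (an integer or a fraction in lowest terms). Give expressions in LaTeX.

Ratio r(k) = (k + 3)*(3*k + (k + 1)**2 + 7)/(2*(k**2 + 3*k + 4)).
Factor: A=k/2 + 3/2; B=1; C=k**2 + 3*k + 4.
Set up (k/2 + 3/2)·f(k+1) − (1)·f(k) − (k**2 + 3*k + 4) = 0.
deg f ≤ 1 (via 1,0,2).
Coefficient equations give f(k) = 2*(k + 1).
Get s_k = R·t_k = -2**(2 - k)*(k + 1)*factorial(k + 2) with R(k) = B(k−1)f(k)/C(k) = 2*(k + 1)/(k**2 + 3*k + 4).
Δs = -2**(1 - k)*(k**2 + 3*k + 4)*factorial(k + 2), as required.
Sum = s_(9) − s_(2); s_(9) = -3118500, s_(2) = -72 ⇒ -3118428.

Σ = -3118428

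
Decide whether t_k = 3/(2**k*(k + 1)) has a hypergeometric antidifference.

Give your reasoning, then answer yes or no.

No; the degree bound rules out any f.

Step 1: r(k) = (k + 1)/(2*(k + 2)).
Take A(k)=k/2 + 1/2, B(k)=k + 2, C(k)=1.
Need (k/2 + 1/2)·f(k+1) − (k + 1)·f(k) = 1.
From deg A=1, deg B=1, deg C=0: d=-1.
deg f ≤ -1 is impossible — no certificate.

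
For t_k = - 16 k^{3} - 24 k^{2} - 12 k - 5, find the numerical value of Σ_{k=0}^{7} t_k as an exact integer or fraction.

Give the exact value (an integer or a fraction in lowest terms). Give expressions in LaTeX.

Σ = -16280

t_(k+1)/t_k = (16*k**3 + 72*k**2 + 108*k + 57)/(16*k**3 + 24*k**2 + 12*k + 5).
A = 1, B = 1, C = k**3 + 3*k**2/2 + 3*k/4 + 5/16.
Solve (1)·f(k+1) − (1)·f(k) = k**3 + 3*k**2/2 + 3*k/4 + 5/16.
d = 4 from the (0,0,3) case.
Coefficient equations give f(k) = k*(4*k**3 - 2*k + 3)/16.
Certificate R = B(k−1)f/C = k*(4*k**3 - 2*k + 3)/(16*k**3 + 24*k**2 + 12*k + 5) gives s_k = k*(-4*k**3 + 2*k - 3).
Verify: -16*k**3 - 24*k**2 - 12*k - 5 matches t_k.
Sum = s_(8) − s_(0); s_(8) = -16280, s_(0) = 0 ⇒ -16280.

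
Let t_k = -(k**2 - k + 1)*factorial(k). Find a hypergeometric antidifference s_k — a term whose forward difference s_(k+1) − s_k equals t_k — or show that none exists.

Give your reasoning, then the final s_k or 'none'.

s_k = -(k - 2)*factorial(k)

Compute t_(k+1)/t_k: get -(k + 1)*(k - (k + 1)**2)/(k**2 - k + 1).
Gosper form: A/B · C(k+1)/C(k) with A=k + 1, B=1, C=k**2 - k + 1.
Set up (k + 1)·f(k+1) − (1)·f(k) − (k**2 - k + 1) = 0.
From deg A=1, deg B=0, deg C=2: d=1.
Solve for f: f(k) = k - 2 (degree 1 ≤ 1).
Certificate R = B(k−1)f/C = (k - 2)/(k**2 - k + 1) gives s_k = -(k - 2)*factorial(k).
s_(k+1) − s_k = -(k**2 - k + 1)*factorial(k) = t_k.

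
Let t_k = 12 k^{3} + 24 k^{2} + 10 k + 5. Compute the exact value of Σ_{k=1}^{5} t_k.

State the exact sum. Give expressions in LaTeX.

Σ = 4195

The ratio is (12*k**3 + 60*k**2 + 94*k + 51)/(12*k**3 + 24*k**2 + 10*k + 5).
A = 1, B = 1, C = k**3 + 2*k**2 + 5*k/6 + 5/12.
Set up (1)·f(k+1) − (1)·f(k) − (k**3 + 2*k**2 + 5*k/6 + 5/12) = 0.
d = 4 from the (0,0,3) case.
Solve for f: f(k) = k*(3*k**3 + 2*k**2 - 4*k + 4)/12 (degree 4 ≤ 4).
Certificate R = B(k−1)f/C = k*(3*k**3 + 2*k**2 - 4*k + 4)/(12*k**3 + 24*k**2 + 10*k + 5) gives s_k = k*(3*k**3 + 2*k**2 - 4*k + 4).
Δs = 12*k**3 + 24*k**2 + 10*k + 5, as required.
Telescoping: Σ = s_(6) − s_(1) = 4200 − (5) = 4195.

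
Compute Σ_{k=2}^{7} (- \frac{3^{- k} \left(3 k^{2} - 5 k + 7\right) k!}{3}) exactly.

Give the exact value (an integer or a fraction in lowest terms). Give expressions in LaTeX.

t_(k+1)/t_k = (k + 1)*(-5*k + 3*(k + 1)**2 + 2)/(3*(3*k**2 - 5*k + 7)).
A = k/3 + 1/3, B = 1, C = k**2 - 5*k/3 + 7/3.
Set up (k/3 + 1/3)·f(k+1) − (1)·f(k) − (k**2 - 5*k/3 + 7/3) = 0.
From deg A=1, deg B=0, deg C=2: d=1.
Coefficient equations give f(k) = 3*k - 2.
Certificate R = B(k−1)f/C = 3*(3*k - 2)/(3*k**2 - 5*k + 7) gives s_k = -(3*k - 2)*factorial(k)/3**k.
s_(k+1) − s_k = -(3*k**2 - 5*k + 7)*factorial(k)/(3*3**k) = t_k.
Σ_(k=2)^(7) t_k = s_(8) − s_(2) = -98560/729 − (-8/9) = -97912/729.

Σ = -97912/729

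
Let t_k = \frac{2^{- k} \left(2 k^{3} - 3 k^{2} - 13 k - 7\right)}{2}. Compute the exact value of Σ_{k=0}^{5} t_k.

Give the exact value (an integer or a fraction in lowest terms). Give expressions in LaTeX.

t_(k+1)/t_k = (2*k**3 + 3*k**2 - 13*k - 21)/(2*(2*k**3 - 3*k**2 - 13*k - 7)).
Normal form (A,B,C) = (1/2, 1, k**3 - 3*k**2/2 - 13*k/2 - 7/2).
f must satisfy (1/2)·f(k+1) − (1)·f(k) = k**3 - 3*k**2/2 - 13*k/2 - 7/2.
Bound: deg f ≤ 3.
Coefficient equations give f(k) = -2*k**3 - 3*k**2 + k + 3.
R(k) = B(k−1)·f(k)/C(k) = -2*(2*k**3 + 3*k**2 - k - 3)/(2*k**3 - 3*k**2 - 13*k - 7); s_k = R·t_k = (-2*k**3 - 3*k**2 + k + 3)/2**k.
s_(k+1) − s_k = (2*k**3 - 3*k**2 - 13*k - 7)/(2*2**k) = t_k.
Evaluate s at k=6 and k=0: -531/64 and 3; difference -723/64.

Σ = -723/64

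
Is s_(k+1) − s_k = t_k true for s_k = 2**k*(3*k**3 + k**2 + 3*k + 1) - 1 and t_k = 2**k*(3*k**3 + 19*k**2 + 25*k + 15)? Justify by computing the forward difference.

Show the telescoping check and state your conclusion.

s_(k+1) = 2**(k + 1)*(3*k + 3*(k + 1)**3 + (k + 1)**2 + 4) - 1
s_(k+1) − s_k = 2**k*(3*k**3 + 19*k**2 + 25*k + 15)
(s_(k+1) − s_k) − t_k = 0

valid; difference matches t_k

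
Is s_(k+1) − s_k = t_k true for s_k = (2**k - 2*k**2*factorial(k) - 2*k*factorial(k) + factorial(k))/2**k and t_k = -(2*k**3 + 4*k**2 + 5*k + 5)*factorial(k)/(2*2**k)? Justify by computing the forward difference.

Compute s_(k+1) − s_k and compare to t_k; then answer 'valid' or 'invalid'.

valid; difference matches t_k

s_(k+1) = (2*2**k - 2*k**3*factorial(k) - 8*k**2*factorial(k) - 9*k*factorial(k) - 3*factorial(k))/(2*2**k)
s_(k+1) − s_k = -(2*k**3 + 4*k**2 + 5*k + 5)*factorial(k)/(2*2**k)
(s_(k+1) − s_k) − t_k = 0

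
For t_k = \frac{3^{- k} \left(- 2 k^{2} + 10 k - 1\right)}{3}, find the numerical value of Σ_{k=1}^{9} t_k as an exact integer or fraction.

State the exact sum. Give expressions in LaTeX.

t_(k+1)/t_k = (2*k**2 - 6*k - 7)/(3*(2*k**2 - 10*k + 1)).
Normal form (A,B,C) = (1/3, 1, k**2 - 5*k + 1/2).
Need (1/3)·f(k+1) − (1)·f(k) = k**2 - 5*k + 1/2.
deg f ≤ 2 (via 0,0,2).
Coefficient equations give f(k) = -3*(k**2 - 4*k - 1)/2.
Certificate R = B(k−1)f/C = -3*(k**2 - 4*k - 1)/(2*k**2 - 10*k + 1) gives s_k = (k**2 - 4*k - 1)/3**k.
Check: Δs_k = (-2*k**2 + 10*k - 1)/(3*3**k). ✓
Telescoping: Σ = s_(10) − s_(1) = 59/59049 − (-4/3) = 78791/59049.

Σ = 78791/59049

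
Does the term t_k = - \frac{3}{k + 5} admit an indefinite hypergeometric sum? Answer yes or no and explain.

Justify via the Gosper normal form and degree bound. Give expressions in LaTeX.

No. Not Gosper-summable.

Ratio r(k) = (k + 5)/(k + 6).
Factor: A=k + 5; B=k + 6; C=1.
Key eq: (k + 5)·f(k+1) = (k + 5)·f(k) + (1).
From deg A=1, deg B=1, deg C=0: d=0.
f = c0 ⇒ A·f(k+1) − B(k−1)·f(k) − C = -1. The system {-1 = 0} is inconsistent; no antidifference.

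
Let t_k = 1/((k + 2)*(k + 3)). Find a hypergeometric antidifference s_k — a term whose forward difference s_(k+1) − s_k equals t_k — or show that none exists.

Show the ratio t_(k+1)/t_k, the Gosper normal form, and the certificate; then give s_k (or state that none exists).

Step 1: r(k) = (k + 2)/(k + 4).
Factor: A=k + 2; B=k + 4; C=1.
Need (k + 2)·f(k+1) − (k + 3)·f(k) = 1.
d = 1 from the (1,1,0) case.
Solving with deg f ≤ 1: f(k) = k/2.
Then R = B(k−1)f/C = k*(k + 3)/2, so s_k = R(k)·t_k = k/(2*(k + 2)).
s_(k+1) − s_k = 1/(k**2 + 5*k + 6) = t_k.

s_k = k/(2*(k + 2))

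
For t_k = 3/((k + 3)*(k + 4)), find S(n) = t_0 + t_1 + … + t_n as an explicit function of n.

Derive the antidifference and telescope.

Ratio r(k) = (k + 3)/(k + 5).
Take A(k)=k + 3, B(k)=k + 5, C(k)=1.
Need (k + 3)·f(k+1) − (k + 4)·f(k) = 1.
d = 1 from the (1,1,0) case.
Coefficient equations give f(k) = k/3.
Get s_k = R·t_k = k/(k + 3) with R(k) = B(k−1)f(k)/C(k) = k*(k + 4)/3.
Verify: 3/(k**2 + 7*k + 12) matches t_k.
s_(n+1) = (n + 1)/(n + 4) and s_(0) = 0, so S(n) = (n + 1)/(n + 4).

S(n) = (n + 1)/(n + 4)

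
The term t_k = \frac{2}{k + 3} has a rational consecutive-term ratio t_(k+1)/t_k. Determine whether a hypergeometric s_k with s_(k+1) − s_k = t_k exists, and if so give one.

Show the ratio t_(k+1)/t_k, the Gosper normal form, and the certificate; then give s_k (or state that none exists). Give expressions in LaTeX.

r(k) = (k + 3)/(k + 4) after simplifying.
So A=k + 3 and B=k + 4, with C=1.
f must satisfy (k + 3)·f(k+1) − (k + 3)·f(k) = 1.
d = 0 from the (1,1,0) case.
Write f(k) = c0. Then LHS − RHS = -1, requiring -1 = 0: contradictory. No certificate.

none — t_k is not Gosper-summable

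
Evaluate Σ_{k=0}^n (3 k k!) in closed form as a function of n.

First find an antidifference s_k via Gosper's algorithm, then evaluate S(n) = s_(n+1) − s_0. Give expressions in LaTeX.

S(n) = 3 \left(n + 1\right)! - 3

Step 1: r(k) = (k + 1)**2/k.
Factor: A=k + 1; B=1; C=k.
Solve (k + 1)·f(k+1) − (1)·f(k) = k.
Bound: deg f ≤ 0.
Solve for f: f(k) = 1 (degree 0 ≤ 0).
So s_k = (B(k−1)f/C)·t_k = (1/k)·t_k = 3*factorial(k).
Δs = 3*k*factorial(k), as required.
s_(n+1) = 3*factorial(n + 1) and s_(0) = 3, so S(n) = 3*factorial(n + 1) - 3.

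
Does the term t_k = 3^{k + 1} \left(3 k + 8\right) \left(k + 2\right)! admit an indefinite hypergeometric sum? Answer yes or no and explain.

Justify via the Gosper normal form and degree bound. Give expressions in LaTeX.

Compute t_(k+1)/t_k: get 3*(k + 3)*(3*k + 11)/(3*k + 8).
Gosper form: A/B · C(k+1)/C(k) with A=3*k + 9, B=1, C=k + 8/3.
Solve (3*k + 9)·f(k+1) − (1)·f(k) = k + 8/3.
Bound: deg f ≤ 0.
Solve for f: f(k) = 1/3 (degree 0 ≤ 0).
Then R = B(k−1)f/C = 1/(3*k + 8), so s_k = R(k)·t_k = 3**(k + 1)*factorial(k + 2).
s_(k+1) − s_k = 3**(k + 1)*(3*k + 8)*factorial(k + 2) = t_k.

Yes. s_k = 3^{k + 1} \left(k + 2\right)!.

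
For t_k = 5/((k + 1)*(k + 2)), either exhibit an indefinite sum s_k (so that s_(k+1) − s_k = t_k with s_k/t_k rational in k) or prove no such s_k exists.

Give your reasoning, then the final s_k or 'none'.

s_k = 5*k/(k + 1)

t_(k+1)/t_k = (k + 1)/(k + 3).
Normal form (A,B,C) = (k + 1, k + 3, 1).
Key eq: (k + 1)·f(k+1) = (k + 2)·f(k) + (1).
deg f ≤ 1 (via 1,1,0).
A polynomial solution: f(k) = k.
Certificate R = B(k−1)f/C = k*(k + 2) gives s_k = 5*k/(k + 1).
Check: Δs_k = 5/(k**2 + 3*k + 2). ✓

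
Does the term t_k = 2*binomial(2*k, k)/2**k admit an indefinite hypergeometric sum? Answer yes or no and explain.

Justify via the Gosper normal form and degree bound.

The ratio is (2*k + 1)/(k + 1).
Gosper form: A/B · C(k+1)/C(k) with A=2*k + 1, B=k + 1, C=1.
Need (2*k + 1)·f(k+1) − (k)·f(k) = 1.
d = -1 from the (1,1,0) case.
d = -1 < 0 ⇒ no nonzero polynomial f; not summable.

No — key equation has no polynomial f.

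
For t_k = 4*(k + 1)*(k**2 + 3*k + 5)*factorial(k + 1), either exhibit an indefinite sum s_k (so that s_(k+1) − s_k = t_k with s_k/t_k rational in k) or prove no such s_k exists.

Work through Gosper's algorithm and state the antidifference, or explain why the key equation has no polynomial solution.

t_(k+1)/t_k = (k + 2)**2*(3*k + (k + 1)**2 + 8)/((k + 1)*(k**2 + 3*k + 5)).
Take A(k)=k + 2, B(k)=1, C(k)=k**3 + 4*k**2 + 8*k + 5.
Key eq: (k + 2)·f(k+1) = (1)·f(k) + (k**3 + 4*k**2 + 8*k + 5).
deg f ≤ 2 (via 1,0,3).
Coefficient equations give f(k) = k**2 + k + 1.
R(k) = B(k−1)·f(k)/C(k) = (k**2 + k + 1)/((k + 1)*(k**2 + 3*k + 5)); s_k = R·t_k = 4*(k**2 + k + 1)*factorial(k + 1).
Check: Δs_k = 4*(k + 1)*(k**2 + 3*k + 5)*factorial(k + 1). ✓

s_k = 4*(k**2 + k + 1)*factorial(k + 1)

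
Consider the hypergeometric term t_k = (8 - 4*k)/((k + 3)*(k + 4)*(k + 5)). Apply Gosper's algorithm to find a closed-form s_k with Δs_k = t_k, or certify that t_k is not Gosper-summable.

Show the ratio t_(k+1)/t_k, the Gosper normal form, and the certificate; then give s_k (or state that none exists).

Step 1: r(k) = (k - 1)*(k + 3)/((k - 2)*(k + 6)).
Factor: A=k + 3; B=k + 6; C=k - 2.
f must satisfy (k + 3)·f(k+1) − (k + 5)·f(k) = k - 2.
From deg A=1, deg B=1, deg C=1: d=2.
Match coefficients ⇒ f(k) = k*(k - 17)/24.
So s_k = (B(k−1)f/C)·t_k = (k*(k - 17)*(k + 5)/(24*(k - 2)))·t_k = -k*(k - 17)/(6*(k + 3)*(k + 4)).
Δs = 4*(2 - k)/(k**3 + 12*k**2 + 47*k + 60), as required.

s_k = -k*(k - 17)/(6*(k + 3)*(k + 4))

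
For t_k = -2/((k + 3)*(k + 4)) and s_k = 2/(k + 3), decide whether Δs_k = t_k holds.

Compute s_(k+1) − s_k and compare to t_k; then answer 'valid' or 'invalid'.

s_(k+1) = 2/(k + 4)
s_(k+1) − s_k = -2/((k + 3)*(k + 4))
(s_(k+1) − s_k) − t_k = 0

Valid: the claim telescopes to t_k.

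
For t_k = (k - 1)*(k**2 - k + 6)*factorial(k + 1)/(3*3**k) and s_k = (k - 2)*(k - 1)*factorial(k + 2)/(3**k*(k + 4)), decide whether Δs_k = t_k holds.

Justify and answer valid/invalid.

Invalid: residual -2*(k - 1)*(k**3 + 3*k**2 - k + 30)*factorial(k + 1)/(3*3**k*(k + 4)*(k + 5)) ≠ 0.

s_(k+1) = k*(k - 1)*factorial(k + 3)/(3*3**k*(k + 5))
s_(k+1) − s_k = (k - 1)*(k**3 + 4*k**2 + 3*k + 30)*factorial(k + 2)/(3*3**k*(k + 4)*(k + 5))
(s_(k+1) − s_k) − t_k = -2*(k - 1)*(k**3 + 3*k**2 - k + 30)*factorial(k + 1)/(3*3**k*(k + 4)*(k + 5))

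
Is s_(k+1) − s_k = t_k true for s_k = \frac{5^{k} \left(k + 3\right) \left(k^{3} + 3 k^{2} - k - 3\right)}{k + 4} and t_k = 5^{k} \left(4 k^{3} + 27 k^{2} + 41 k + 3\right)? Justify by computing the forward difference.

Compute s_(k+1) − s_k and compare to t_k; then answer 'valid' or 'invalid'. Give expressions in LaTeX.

Invalid: residual \frac{5^{k} \left(- 4 k^{4} - 42 k^{3} - 146 k^{2} - 168 k - 15\right)}{k^{2} + 9 k + 20} ≠ 0.

s_(k+1) = 5**(k + 1)*k*(k**3 + 10*k**2 + 32*k + 32)/(k + 5)
s_(k+1) − s_k = 5**k*(4*k**5 + 59*k**4 + 322*k**3 + 766*k**2 + 679*k + 45)/(k**2 + 9*k + 20)
(s_(k+1) − s_k) − t_k = 5**k*(-4*k**4 - 42*k**3 - 146*k**2 - 168*k - 15)/(k**2 + 9*k + 20)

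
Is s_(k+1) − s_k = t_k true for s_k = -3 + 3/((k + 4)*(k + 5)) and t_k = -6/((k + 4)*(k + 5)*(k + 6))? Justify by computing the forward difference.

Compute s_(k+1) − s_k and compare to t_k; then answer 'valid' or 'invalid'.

valid (s_(k+1) − s_k reduces to t_k)

s_(k+1) = -3 + 3/((k + 5)*(k + 6))
s_(k+1) − s_k = -6/(k**3 + 15*k**2 + 74*k + 120)
(s_(k+1) − s_k) − t_k = 0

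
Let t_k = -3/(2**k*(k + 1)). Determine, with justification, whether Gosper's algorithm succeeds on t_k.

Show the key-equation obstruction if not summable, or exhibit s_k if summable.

No — key equation has no polynomial f.

t_(k+1)/t_k = (k + 1)/(2*(k + 2)).
Gosper form: A/B · C(k+1)/C(k) with A=k/2 + 1/2, B=k + 2, C=1.
Key eq: (k/2 + 1/2)·f(k+1) = (k + 1)·f(k) + (1).
Degrees (1,1,0) ⇒ d ≤ -1.
d = -1 < 0 ⇒ no nonzero polynomial f; not summable.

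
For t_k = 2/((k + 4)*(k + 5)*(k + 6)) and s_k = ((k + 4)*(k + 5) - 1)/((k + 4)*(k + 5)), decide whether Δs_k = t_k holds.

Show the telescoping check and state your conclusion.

s_(k+1) = ((k + 5)*(k + 6) - 1)/((k + 5)*(k + 6))
s_(k+1) − s_k = 2/(k**3 + 15*k**2 + 74*k + 120)
(s_(k+1) − s_k) − t_k = 0

valid; difference matches t_k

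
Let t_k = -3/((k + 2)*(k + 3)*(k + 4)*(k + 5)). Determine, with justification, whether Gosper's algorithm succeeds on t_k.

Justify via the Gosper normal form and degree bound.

r(k) = (k + 2)/(k + 6) after simplifying.
Factor: A=k + 2; B=k + 6; C=1.
Need (k + 2)·f(k+1) − (k + 5)·f(k) = 1.
Bound: deg f ≤ 3.
Coefficient equations give f(k) = k*(k**2 + 9*k + 26)/72.
Certificate R = B(k−1)f/C = k*(k + 5)*(k**2 + 9*k + 26)/72 gives s_k = k*(-k**2 - 9*k - 26)/(24*(k + 2)*(k + 3)*(k + 4)).
s_(k+1) − s_k = -3/(k**4 + 14*k**3 + 71*k**2 + 154*k + 120) = t_k.

Yes. s_k = k*(-k**2 - 9*k - 26)/(24*(k + 2)*(k + 3)*(k + 4)).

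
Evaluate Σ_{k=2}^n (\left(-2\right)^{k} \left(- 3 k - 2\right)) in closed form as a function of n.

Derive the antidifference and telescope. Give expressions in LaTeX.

The ratio is 2*(-3*k - 5)/(3*k + 2).
Factor: A=-2; B=1; C=k + 2/3.
f must satisfy (-2)·f(k+1) − (1)·f(k) = k + 2/3.
From deg A=0, deg B=0, deg C=1: d=1.
A polynomial solution: f(k) = -k/3.
R(k) = B(k−1)·f(k)/C(k) = -k/(3*k + 2); s_k = R·t_k = (-2)**k*k.
Δs = (-2)**k*(-3*k - 2), as required.
Evaluate: s_(n+1) = (-2)**(n + 1)*(n + 1); subtract s_(2) = 8 ⇒ S(n) = -2*(-2)**n*n - 2*(-2)**n - 8.

S(n) = - 2 \left(-2\right)^{n} n - 2 \left(-2\right)^{n} - 8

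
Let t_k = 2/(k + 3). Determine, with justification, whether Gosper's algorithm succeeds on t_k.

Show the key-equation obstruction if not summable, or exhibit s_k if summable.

r(k) = (k + 3)/(k + 4) after simplifying.
Gosper form: A/B · C(k+1)/C(k) with A=k + 3, B=k + 4, C=1.
f must satisfy (k + 3)·f(k+1) − (k + 3)·f(k) = 1.
Bound: deg f ≤ 0.
f = c0 ⇒ A·f(k+1) − B(k−1)·f(k) − C = -1. The system {-1 = 0} is inconsistent; no antidifference.

No. Not Gosper-summable.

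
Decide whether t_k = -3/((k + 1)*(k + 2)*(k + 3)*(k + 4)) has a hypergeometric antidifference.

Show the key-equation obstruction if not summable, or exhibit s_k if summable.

Ratio r(k) = (k + 1)/(k + 5).
Take A(k)=k + 1, B(k)=k + 5, C(k)=1.
Key eq: (k + 1)·f(k+1) = (k + 4)·f(k) + (1).
Degrees (1,1,0) ⇒ d ≤ 3.
Solve for f: f(k) = k*(k**2 + 6*k + 11)/18 (degree 3 ≤ 3).
So s_k = (B(k−1)f/C)·t_k = (k*(k + 4)*(k**2 + 6*k + 11)/18)·t_k = k*(-k**2 - 6*k - 11)/(6*(k + 1)*(k + 2)*(k + 3)).
Verify: -3/(k**4 + 10*k**3 + 35*k**2 + 50*k + 24) matches t_k.

Yes. s_k = k*(-k**2 - 6*k - 11)/(6*(k + 1)*(k + 2)*(k + 3)).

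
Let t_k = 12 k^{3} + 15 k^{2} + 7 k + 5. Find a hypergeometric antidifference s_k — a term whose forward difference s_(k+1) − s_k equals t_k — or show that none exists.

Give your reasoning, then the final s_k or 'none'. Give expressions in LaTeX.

s_k = k \left(3 k^{3} - k^{2} - k + 4\right)

Compute t_(k+1)/t_k: get (12*k**3 + 51*k**2 + 73*k + 39)/(12*k**3 + 15*k**2 + 7*k + 5).
A = 1, B = 1, C = k**3 + 5*k**2/4 + 7*k/12 + 5/12.
Key eq: (1)·f(k+1) = (1)·f(k) + (k**3 + 5*k**2/4 + 7*k/12 + 5/12).
deg f ≤ 4 (via 0,0,3).
Solve for f: f(k) = k*(3*k**3 - k**2 - k + 4)/12 (degree 4 ≤ 4).
So s_k = (B(k−1)f/C)·t_k = (k*(3*k**3 - k**2 - k + 4)/(12*k**3 + 15*k**2 + 7*k + 5))·t_k = k*(3*k**3 - k**2 - k + 4).
s_(k+1) − s_k = 12*k**3 + 15*k**2 + 7*k + 5 = t_k.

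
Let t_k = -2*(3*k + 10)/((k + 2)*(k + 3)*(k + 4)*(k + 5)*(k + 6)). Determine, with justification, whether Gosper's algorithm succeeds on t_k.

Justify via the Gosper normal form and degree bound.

Yes. s_k = k*(-k**2 - 11*k - 38)/(20*(k**3 + 11*k**2 + 38*k + 40)).

Compute t_(k+1)/t_k: get (k + 2)*(3*k + 13)/((k + 7)*(3*k + 10)).
Take A(k)=k + 2, B(k)=k + 7, C(k)=k + 10/3.
Solve (k + 2)·f(k+1) − (k + 6)·f(k) = k + 10/3.
d = 4 from the (1,1,1) case.
Coefficient equations give f(k) = k*(k + 3)*(k**2 + 11*k + 38)/120.
So s_k = (B(k−1)f/C)·t_k = (k*(k + 3)*(k + 6)*(k**2 + 11*k + 38)/(40*(3*k + 10)))·t_k = k*(-k**2 - 11*k - 38)/(20*(k**3 + 11*k**2 + 38*k + 40)).
Check: Δs_k = 2*(-3*k - 10)/(k**5 + 20*k**4 + 155*k**3 + 580*k**2 + 1044*k + 720). ✓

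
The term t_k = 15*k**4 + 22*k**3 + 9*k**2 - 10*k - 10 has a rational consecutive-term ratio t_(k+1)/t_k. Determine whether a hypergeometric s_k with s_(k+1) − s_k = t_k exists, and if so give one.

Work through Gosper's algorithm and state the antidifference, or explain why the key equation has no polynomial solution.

s_k = k*(3*k**4 - 2*k**3 - 3*k**2 - 4*k - 4)

The ratio is (15*k**4 + 82*k**3 + 165*k**2 + 134*k + 26)/(15*k**4 + 22*k**3 + 9*k**2 - 10*k - 10).
So A=1 and B=1, with C=k**4 + 22*k**3/15 + 3*k**2/5 - 2*k/3 - 2/3.
Solve (1)·f(k+1) − (1)·f(k) = k**4 + 22*k**3/15 + 3*k**2/5 - 2*k/3 - 2/3.
deg f ≤ 5 (via 0,0,4).
Solve for f: f(k) = k*(3*k**4 - 2*k**3 - 3*k**2 - 4*k - 4)/15 (degree 5 ≤ 5).
R(k) = B(k−1)·f(k)/C(k) = k*(3*k**4 - 2*k**3 - 3*k**2 - 4*k - 4)/(15*k**4 + 22*k**3 + 9*k**2 - 10*k - 10); s_k = R·t_k = k*(3*k**4 - 2*k**3 - 3*k**2 - 4*k - 4).
s_(k+1) − s_k = 15*k**4 + 22*k**3 + 9*k**2 - 10*k - 10 = t_k.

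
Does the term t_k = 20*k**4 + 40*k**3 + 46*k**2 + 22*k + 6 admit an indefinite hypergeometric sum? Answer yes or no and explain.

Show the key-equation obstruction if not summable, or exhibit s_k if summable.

The ratio is (10*k**4 + 60*k**3 + 143*k**2 + 157*k + 67)/(10*k**4 + 20*k**3 + 23*k**2 + 11*k + 3).
So A=1 and B=1, with C=k**4 + 2*k**3 + 23*k**2/10 + 11*k/10 + 3/10.
Key eq: (1)·f(k+1) = (1)·f(k) + (k**4 + 2*k**3 + 23*k**2/10 + 11*k/10 + 3/10).
deg f ≤ 5 (via 0,0,4).
Solve for f: f(k) = k*(k**2 + k + 1)*(2*k**2 - 2*k + 1)/10 (degree 5 ≤ 5).
Get s_k = R·t_k = 2*k*(2*k**4 + k**2 - k + 1) with R(k) = B(k−1)f(k)/C(k) = k*(k**2 + k + 1)*(2*k**2 - 2*k + 1)/(10*k**4 + 20*k**3 + 23*k**2 + 11*k + 3).
s_(k+1) − s_k = 20*k**4 + 40*k**3 + 46*k**2 + 22*k + 6 = t_k.

Yes. s_k = 2*k*(2*k**4 + k**2 - k + 1).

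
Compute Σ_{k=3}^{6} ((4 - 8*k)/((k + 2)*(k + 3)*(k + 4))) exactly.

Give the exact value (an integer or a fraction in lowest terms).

Σ = -14/45

r(k) = (k + 2)*(2*k + 1)/((k + 5)*(2*k - 1)) after simplifying.
So A=k + 2 and B=k + 5, with C=k - 1/2.
Key eq: (k + 2)·f(k+1) = (k + 4)·f(k) + (k - 1/2).
deg f ≤ 2 (via 1,1,1).
A polynomial solution: f(k) = k*(k - 3)/8.
R(k) = B(k−1)·f(k)/C(k) = k*(k - 3)*(k + 4)/(4*(2*k - 1)); s_k = R·t_k = -k*(k - 3)/((k + 2)*(k + 3)).
Verify: 4*(1 - 2*k)/(k**3 + 9*k**2 + 26*k + 24) matches t_k.
Σ_(k=3)^(6) t_k = s_(7) − s_(3) = -14/45 − (0) = -14/45.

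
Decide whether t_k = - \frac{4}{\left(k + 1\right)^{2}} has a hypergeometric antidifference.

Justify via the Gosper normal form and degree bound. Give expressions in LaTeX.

t_(k+1)/t_k = (k + 1)**2/(k + 2)**2.
Take A(k)=k**2 + 2*k + 1, B(k)=k**2 + 4*k + 4, C(k)=1.
Set up (k**2 + 2*k + 1)·f(k+1) − (k**2 + 2*k + 1)·f(k) − (1) = 0.
Bound: deg f ≤ 0.
Write f(k) = c0. Then LHS − RHS = -1, requiring -1 = 0: contradictory. No certificate.

No — t_k has no hypergeometric antidifference.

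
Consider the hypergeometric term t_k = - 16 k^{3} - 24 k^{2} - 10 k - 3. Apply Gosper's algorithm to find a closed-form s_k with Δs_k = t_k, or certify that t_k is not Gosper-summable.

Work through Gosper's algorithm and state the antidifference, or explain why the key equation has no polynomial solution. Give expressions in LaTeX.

Ratio r(k) = (16*k**3 + 72*k**2 + 106*k + 53)/(16*k**3 + 24*k**2 + 10*k + 3).
Factor: A=1; B=1; C=k**3 + 3*k**2/2 + 5*k/8 + 3/16.
Key eq: (1)·f(k+1) = (1)·f(k) + (k**3 + 3*k**2/2 + 5*k/8 + 3/16).
d = 4 from the (0,0,3) case.
Coefficient equations give f(k) = k*(4*k**3 - 3*k + 2)/16.
R(k) = B(k−1)·f(k)/C(k) = k*(4*k**3 - 3*k + 2)/(16*k**3 + 24*k**2 + 10*k + 3); s_k = R·t_k = k*(-4*k**3 + 3*k - 2).
Δs = -16*k**3 - 24*k**2 - 10*k - 3, as required.

s_k = k \left(- 4 k^{3} + 3 k - 2\right)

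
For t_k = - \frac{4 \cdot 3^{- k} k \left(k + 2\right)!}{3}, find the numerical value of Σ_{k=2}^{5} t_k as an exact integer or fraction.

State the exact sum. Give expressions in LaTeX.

t_(k+1)/t_k = (k + 1)*(k + 3)/(3*k).
Gosper form: A/B · C(k+1)/C(k) with A=k/3 + 1, B=1, C=k.
f must satisfy (k/3 + 1)·f(k+1) − (1)·f(k) = k.
d = 0 from the (1,0,1) case.
Solving with deg f ≤ 0: f(k) = 3.
R(k) = B(k−1)·f(k)/C(k) = 3/k; s_k = R·t_k = -4*factorial(k + 2)/3**k.
Verify: -4*k*factorial(k + 2)/(3*3**k) matches t_k.
Telescoping: Σ = s_(6) − s_(2) = -17920/81 − (-32/3) = -17056/81.

Σ = -17056/81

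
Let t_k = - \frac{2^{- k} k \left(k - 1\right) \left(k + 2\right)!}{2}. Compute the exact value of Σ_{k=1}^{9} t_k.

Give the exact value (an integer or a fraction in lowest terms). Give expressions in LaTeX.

Σ = -3274431

t_(k+1)/t_k = (k + 1)*(k + 3)/(2*(k - 1)).
Factor: A=k/2 + 3/2; B=1; C=k**2 - k.
f must satisfy (k/2 + 3/2)·f(k+1) − (1)·f(k) = k**2 - k.
deg f ≤ 1 (via 1,0,2).
Solving with deg f ≤ 1: f(k) = 2*(k - 3).
R(k) = B(k−1)·f(k)/C(k) = 2*(k - 3)/(k*(k - 1)); s_k = R·t_k = -(k - 3)*factorial(k + 2)/2**k.
Verify: -k*(k - 1)*factorial(k + 2)/(2*2**k) matches t_k.
Σ_(k=1)^(9) t_k = s_(10) − s_(1) = -3274425 − (6) = -3274431.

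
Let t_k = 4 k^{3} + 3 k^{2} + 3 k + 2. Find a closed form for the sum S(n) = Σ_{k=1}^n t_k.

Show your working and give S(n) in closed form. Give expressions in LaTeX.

S(n) = n \left(n^{3} + 3 n^{2} + 4 n + 4\right)

Compute t_(k+1)/t_k: get (4*k**3 + 15*k**2 + 21*k + 12)/(4*k**3 + 3*k**2 + 3*k + 2).
Factor: A=1; B=1; C=k**3 + 3*k**2/4 + 3*k/4 + 1/2.
Solve (1)·f(k+1) − (1)·f(k) = k**3 + 3*k**2/4 + 3*k/4 + 1/2.
Bound: deg f ≤ 4.
Coefficient equations give f(k) = k*(k**3 - k**2 + k + 1)/4.
Then R = B(k−1)f/C = k*(k**3 - k**2 + k + 1)/(4*k**3 + 3*k**2 + 3*k + 2), so s_k = R(k)·t_k = k*(k**3 - k**2 + k + 1).
Verify: 4*k**3 + 3*k**2 + 3*k + 2 matches t_k.
Σ_(k=1)^n t_k = s_(n+1) − s_(1) = (n**4 + 3*n**3 + 4*n**2 + 4*n + 2) − (2), i.e. n*(n**3 + 3*n**2 + 4*n + 4).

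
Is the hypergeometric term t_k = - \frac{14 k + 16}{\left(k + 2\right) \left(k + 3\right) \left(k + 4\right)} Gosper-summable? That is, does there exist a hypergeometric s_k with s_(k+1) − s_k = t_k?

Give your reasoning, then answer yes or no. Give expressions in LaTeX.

Yes. s_k = - \frac{k \left(11 k + 13\right)}{3 \left(k + 2\right) \left(k + 3\right)}.

Step 1: r(k) = (k + 2)*(7*k + 15)/((k + 5)*(7*k + 8)).
Take A(k)=k + 2, B(k)=k + 5, C(k)=k + 8/7.
Solve (k + 2)·f(k+1) − (k + 4)·f(k) = k + 8/7.
deg f ≤ 2 (via 1,1,1).
Match coefficients ⇒ f(k) = k*(11*k + 13)/42.
Then R = B(k−1)f/C = k*(k + 4)*(11*k + 13)/(6*(7*k + 8)), so s_k = R(k)·t_k = -k*(11*k + 13)/(3*(k + 2)*(k + 3)).
s_(k+1) − s_k = 2*(-7*k - 8)/(k**3 + 9*k**2 + 26*k + 24) = t_k.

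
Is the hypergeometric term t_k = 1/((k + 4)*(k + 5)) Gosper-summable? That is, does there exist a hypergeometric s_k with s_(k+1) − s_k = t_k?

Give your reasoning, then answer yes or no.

t_(k+1)/t_k = (k + 4)/(k + 6).
So A=k + 4 and B=k + 6, with C=1.
f must satisfy (k + 4)·f(k+1) − (k + 5)·f(k) = 1.
From deg A=1, deg B=1, deg C=0: d=1.
A polynomial solution: f(k) = k/4.
So s_k = (B(k−1)f/C)·t_k = (k*(k + 5)/4)·t_k = k/(4*(k + 4)).
s_(k+1) − s_k = 1/(k**2 + 9*k + 20) = t_k.

Yes. s_k = k/(4*(k + 4)).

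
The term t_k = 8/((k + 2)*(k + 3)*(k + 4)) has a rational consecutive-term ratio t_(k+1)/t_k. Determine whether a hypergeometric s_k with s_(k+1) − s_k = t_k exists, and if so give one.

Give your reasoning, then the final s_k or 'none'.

Compute t_(k+1)/t_k: get (k + 2)/(k + 5).
So A=k + 2 and B=k + 5, with C=1.
f must satisfy (k + 2)·f(k+1) − (k + 4)·f(k) = 1.
deg f ≤ 2 (via 1,1,0).
A polynomial solution: f(k) = k*(k + 5)/12.
Then R = B(k−1)f/C = k*(k + 4)*(k + 5)/12, so s_k = R(k)·t_k = 2*k*(k + 5)/(3*(k + 2)*(k + 3)).
Check: Δs_k = 8/(k**3 + 9*k**2 + 26*k + 24). ✓

s_k = 2*k*(k + 5)/(3*(k + 2)*(k + 3))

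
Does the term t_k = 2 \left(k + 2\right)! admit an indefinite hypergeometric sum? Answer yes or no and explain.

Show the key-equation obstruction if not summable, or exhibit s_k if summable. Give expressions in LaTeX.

Ratio r(k) = k + 3.
A = k + 3, B = 1, C = 1.
Set up (k + 3)·f(k+1) − (1)·f(k) − (1) = 0.
d = -1 from the (1,0,0) case.
Bound -1 < 0, so the key equation has no polynomial solution.

No — t_k has no hypergeometric antidifference.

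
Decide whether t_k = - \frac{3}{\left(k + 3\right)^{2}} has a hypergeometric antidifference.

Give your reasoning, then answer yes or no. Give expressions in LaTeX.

No. Not Gosper-summable.

Ratio r(k) = (k + 3)**2/(k + 4)**2.
Take A(k)=k**2 + 6*k + 9, B(k)=k**2 + 8*k + 16, C(k)=1.
Need (k**2 + 6*k + 9)·f(k+1) − (k**2 + 6*k + 9)·f(k) = 1.
From deg A=2, deg B=2, deg C=0: d=0.
f = c0 ⇒ A·f(k+1) − B(k−1)·f(k) − C = -1. The system {-1 = 0} is inconsistent; no antidifference.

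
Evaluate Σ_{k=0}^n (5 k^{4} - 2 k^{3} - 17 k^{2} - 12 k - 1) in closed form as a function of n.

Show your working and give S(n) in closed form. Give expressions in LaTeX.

S(n) = n^{5} + 2 n^{4} - 5 n^{3} - 15 n^{2} - 10 n - 1

Step 1: r(k) = (5*k**4 + 18*k**3 + 7*k**2 - 32*k - 27)/(5*k**4 - 2*k**3 - 17*k**2 - 12*k - 1).
Factor: A=1; B=1; C=k**4 - 2*k**3/5 - 17*k**2/5 - 12*k/5 - 1/5.
Solve (1)·f(k+1) − (1)·f(k) = k**4 - 2*k**3/5 - 17*k**2/5 - 12*k/5 - 1/5.
deg f ≤ 5 (via 0,0,4).
A polynomial solution: f(k) = k*(k**4 - 3*k**3 - 3*k**2 + 2*k + 2)/5.
R(k) = B(k−1)·f(k)/C(k) = k*(k**4 - 3*k**3 - 3*k**2 + 2*k + 2)/(5*k**4 - 2*k**3 - 17*k**2 - 12*k - 1); s_k = R·t_k = k*(k**4 - 3*k**3 - 3*k**2 + 2*k + 2).
s_(k+1) − s_k = 5*k**4 - 2*k**3 - 17*k**2 - 12*k - 1 = t_k.
Evaluate: s_(n+1) = n**5 + 2*n**4 - 5*n**3 - 15*n**2 - 10*n - 1; subtract s_(0) = 0 ⇒ S(n) = n**5 + 2*n**4 - 5*n**3 - 15*n**2 - 10*n - 1.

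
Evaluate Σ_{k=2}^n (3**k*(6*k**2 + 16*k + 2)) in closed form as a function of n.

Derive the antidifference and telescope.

S(n) = 9*3**n*n**2 + 15*3**n*n - 72

Step 1: r(k) = 3*(3*k**2 + 14*k + 12)/(3*k**2 + 8*k + 1).
Normal form (A,B,C) = (3, 1, k**2 + 8*k/3 + 1/3).
f must satisfy (3)·f(k+1) − (1)·f(k) = k**2 + 8*k/3 + 1/3.
From deg A=0, deg B=0, deg C=2: d=2.
Coefficient equations give f(k) = (k - 1)*(3*k + 2)/6.
So s_k = (B(k−1)f/C)·t_k = ((k - 1)*(3*k + 2)/(2*(3*k**2 + 8*k + 1)))·t_k = 3**k*(3*k**2 - k - 2).
Δs = 3**k*(6*k**2 + 16*k + 2), as required.
Evaluate: s_(n+1) = 3**(n + 1)*n*(3*n + 5); subtract s_(2) = 72 ⇒ S(n) = 9*3**n*n**2 + 15*3**n*n - 72.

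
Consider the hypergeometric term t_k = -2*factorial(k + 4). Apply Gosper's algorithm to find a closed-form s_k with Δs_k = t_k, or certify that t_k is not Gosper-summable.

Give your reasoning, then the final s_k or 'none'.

none — t_k is not Gosper-summable

The ratio is k + 5.
A = k + 5, B = 1, C = 1.
f must satisfy (k + 5)·f(k+1) − (1)·f(k) = 1.
d = -1 from the (1,0,0) case.
d = -1 < 0 ⇒ no nonzero polynomial f; not summable.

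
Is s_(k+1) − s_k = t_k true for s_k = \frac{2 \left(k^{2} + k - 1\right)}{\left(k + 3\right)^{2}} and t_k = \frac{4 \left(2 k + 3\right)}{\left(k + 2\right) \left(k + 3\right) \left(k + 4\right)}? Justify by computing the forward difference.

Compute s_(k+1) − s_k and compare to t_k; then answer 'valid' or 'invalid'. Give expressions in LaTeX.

s_(k+1) = 2*(k + (k + 1)**2)/(k + 4)**2
s_(k+1) − s_k = 10*(k**2 + 5*k + 5)/(k**4 + 14*k**3 + 73*k**2 + 168*k + 144)
(s_(k+1) − s_k) − t_k = 2*(k**3 + k**2 - 15*k - 22)/(k**5 + 16*k**4 + 101*k**3 + 314*k**2 + 480*k + 288)

Invalid: residual \frac{2 \left(k^{3} + k^{2} - 15 k - 22\right)}{k^{5} + 16 k^{4} + 101 k^{3} + 314 k^{2} + 480 k + 288} ≠ 0.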